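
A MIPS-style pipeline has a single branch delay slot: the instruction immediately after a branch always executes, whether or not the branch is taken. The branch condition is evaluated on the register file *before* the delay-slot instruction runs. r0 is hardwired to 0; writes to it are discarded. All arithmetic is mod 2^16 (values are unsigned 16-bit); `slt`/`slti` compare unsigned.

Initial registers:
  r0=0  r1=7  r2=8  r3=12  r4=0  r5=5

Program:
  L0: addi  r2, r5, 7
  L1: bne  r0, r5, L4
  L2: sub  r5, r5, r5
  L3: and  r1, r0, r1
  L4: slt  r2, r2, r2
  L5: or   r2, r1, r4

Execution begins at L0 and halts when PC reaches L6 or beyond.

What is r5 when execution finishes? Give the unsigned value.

#0 addi  r2, r5, 7 ; 0/7/12/12/0/5
#1 bne  r0, r5, L4 ; 0/7/12/12/0/5 ; →target
#2 sub  r5, r5, r5 ; 0/7/12/12/0/0
#4 slt  r2, r2, r2 ; 0/7/0/12/0/0
#5 or   r2, r1, r4 ; 0/7/7/12/0/0

0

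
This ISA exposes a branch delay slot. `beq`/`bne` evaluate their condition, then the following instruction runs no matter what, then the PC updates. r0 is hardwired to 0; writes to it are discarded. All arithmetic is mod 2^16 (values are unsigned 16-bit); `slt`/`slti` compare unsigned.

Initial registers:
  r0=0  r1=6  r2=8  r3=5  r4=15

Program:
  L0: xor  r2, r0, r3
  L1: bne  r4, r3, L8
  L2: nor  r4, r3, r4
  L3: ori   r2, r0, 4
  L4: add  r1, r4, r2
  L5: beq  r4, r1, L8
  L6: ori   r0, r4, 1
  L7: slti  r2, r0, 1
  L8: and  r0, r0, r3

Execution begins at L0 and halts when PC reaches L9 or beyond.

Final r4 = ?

65520

#0 xor  r2, r0, r3 ; 0/6/5/5/15
#1 bne  r4, r3, L8 ; 0/6/5/5/15 ; →target
#2 nor  r4, r3, r4 ; 0/6/5/5/65520
#8 and  r0, r0, r3 ; 0/6/5/5/65520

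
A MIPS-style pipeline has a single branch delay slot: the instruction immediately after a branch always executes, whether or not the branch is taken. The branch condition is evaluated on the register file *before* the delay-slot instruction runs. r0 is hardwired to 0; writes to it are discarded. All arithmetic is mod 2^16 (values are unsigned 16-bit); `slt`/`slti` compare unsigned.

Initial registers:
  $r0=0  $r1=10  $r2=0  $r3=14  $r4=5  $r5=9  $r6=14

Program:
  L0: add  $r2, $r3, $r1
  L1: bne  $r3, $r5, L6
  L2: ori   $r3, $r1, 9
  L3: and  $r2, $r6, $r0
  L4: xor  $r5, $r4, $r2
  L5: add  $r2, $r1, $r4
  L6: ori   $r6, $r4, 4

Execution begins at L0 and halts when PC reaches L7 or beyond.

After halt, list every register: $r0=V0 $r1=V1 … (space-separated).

#0 add  $r2, $r3, $r1 ; 0/10/24/14/5/9/14
#1 bne  $r3, $r5, L6 ; 0/10/24/14/5/9/14 ; →target
#2 ori   $r3, $r1, 9 ; 0/10/24/11/5/9/14
#6 ori   $r6, $r4, 4 ; 0/10/24/11/5/9/5

$r0=0 $r1=10 $r2=24 $r3=11 $r4=5 $r5=9 $r6=5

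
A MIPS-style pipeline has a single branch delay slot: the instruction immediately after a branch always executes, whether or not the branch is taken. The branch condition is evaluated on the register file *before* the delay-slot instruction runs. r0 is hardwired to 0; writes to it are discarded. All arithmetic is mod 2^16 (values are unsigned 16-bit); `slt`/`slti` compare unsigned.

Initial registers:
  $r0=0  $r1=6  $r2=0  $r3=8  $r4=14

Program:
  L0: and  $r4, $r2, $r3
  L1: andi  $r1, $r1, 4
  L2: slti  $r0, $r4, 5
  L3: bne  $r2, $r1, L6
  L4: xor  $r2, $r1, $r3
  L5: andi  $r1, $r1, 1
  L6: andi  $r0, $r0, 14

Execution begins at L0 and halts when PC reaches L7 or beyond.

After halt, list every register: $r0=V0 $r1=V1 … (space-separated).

$r0=0 $r1=4 $r2=12 $r3=8 $r4=0

#0 and  $r4, $r2, $r3 ; 0/6/0/8/0
#1 andi  $r1, $r1, 4 ; 0/4/0/8/0
#2 slti  $r0, $r4, 5 ; 0/4/0/8/0
#3 bne  $r2, $r1, L6 ; 0/4/0/8/0 ; →target
#4 xor  $r2, $r1, $r3 ; 0/4/12/8/0
#6 andi  $r0, $r0, 14 ; 0/4/12/8/0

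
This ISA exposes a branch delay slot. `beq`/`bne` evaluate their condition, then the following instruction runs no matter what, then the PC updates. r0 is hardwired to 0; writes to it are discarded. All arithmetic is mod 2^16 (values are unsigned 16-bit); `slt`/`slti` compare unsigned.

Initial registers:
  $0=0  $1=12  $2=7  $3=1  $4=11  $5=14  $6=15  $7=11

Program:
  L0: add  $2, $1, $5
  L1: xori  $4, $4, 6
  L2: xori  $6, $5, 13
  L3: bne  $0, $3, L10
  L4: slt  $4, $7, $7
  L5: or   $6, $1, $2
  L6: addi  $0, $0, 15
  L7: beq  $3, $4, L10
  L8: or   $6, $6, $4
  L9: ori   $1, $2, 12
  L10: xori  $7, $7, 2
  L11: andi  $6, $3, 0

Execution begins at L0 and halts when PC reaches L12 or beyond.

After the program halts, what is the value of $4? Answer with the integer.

  step pc=0: add  $2, $1, $5  regs=(0,12,26,1,11,14,15,11)
  step pc=1: xori  $4, $4, 6  regs=(0,12,26,1,13,14,15,11)
  step pc=2: xori  $6, $5, 13  regs=(0,12,26,1,13,14,3,11)
  step pc=3: bne  $0, $3, L10  cond=T  regs=(0,12,26,1,13,14,3,11)
  step pc=4: slt  $4, $7, $7  regs=(0,12,26,1,0,14,3,11)
  step pc=10: xori  $7, $7, 2  regs=(0,12,26,1,0,14,3,9)
  step pc=11: andi  $6, $3, 0  regs=(0,12,26,1,0,14,0,9)

0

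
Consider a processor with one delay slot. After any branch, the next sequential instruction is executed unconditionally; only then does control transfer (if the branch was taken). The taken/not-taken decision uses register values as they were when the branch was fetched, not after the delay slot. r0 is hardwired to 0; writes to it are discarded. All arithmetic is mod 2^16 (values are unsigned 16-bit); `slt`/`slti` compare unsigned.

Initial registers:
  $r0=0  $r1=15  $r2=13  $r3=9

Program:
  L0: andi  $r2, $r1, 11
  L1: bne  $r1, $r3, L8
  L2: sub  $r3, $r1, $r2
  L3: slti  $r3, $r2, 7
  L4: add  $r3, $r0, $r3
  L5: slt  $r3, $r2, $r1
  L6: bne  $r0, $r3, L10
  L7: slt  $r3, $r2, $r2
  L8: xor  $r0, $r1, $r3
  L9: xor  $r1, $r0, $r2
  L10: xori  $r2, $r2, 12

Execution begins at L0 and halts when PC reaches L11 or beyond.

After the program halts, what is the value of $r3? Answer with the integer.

4

PC=0  andi  $r2, $r1, 11     | $r0=0 $r1=15 $r2=11 $r3=9
PC=1  bne  $r1, $r3, L8      | $r0=0 $r1=15 $r2=11 $r3=9  [TAKEN]
PC=2  sub  $r3, $r1, $r2     | $r0=0 $r1=15 $r2=11 $r3=4
PC=8  xor  $r0, $r1, $r3     | $r0=0 $r1=15 $r2=11 $r3=4
PC=9  xor  $r1, $r0, $r2     | $r0=0 $r1=11 $r2=11 $r3=4
PC=10 xori  $r2, $r2, 12     | $r0=0 $r1=11 $r2=7 $r3=4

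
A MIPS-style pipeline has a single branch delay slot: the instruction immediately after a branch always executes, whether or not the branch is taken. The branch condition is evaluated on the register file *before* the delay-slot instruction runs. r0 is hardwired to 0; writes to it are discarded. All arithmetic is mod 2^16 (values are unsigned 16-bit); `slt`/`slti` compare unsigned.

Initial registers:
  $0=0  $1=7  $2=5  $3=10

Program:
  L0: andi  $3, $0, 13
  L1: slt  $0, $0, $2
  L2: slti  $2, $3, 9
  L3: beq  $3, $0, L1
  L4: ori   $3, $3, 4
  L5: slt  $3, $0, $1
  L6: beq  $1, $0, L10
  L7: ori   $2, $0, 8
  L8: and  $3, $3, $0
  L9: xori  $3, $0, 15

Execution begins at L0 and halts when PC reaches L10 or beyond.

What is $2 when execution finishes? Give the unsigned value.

8

#0 andi  $3, $0, 13 ; 0/7/5/0
#1 slt  $0, $0, $2 ; 0/7/5/0
#2 slti  $2, $3, 9 ; 0/7/1/0
#3 beq  $3, $0, L1 ; 0/7/1/0 ; →target
#4 ori   $3, $3, 4 ; 0/7/1/4
#1 slt  $0, $0, $2 ; 0/7/1/4
#2 slti  $2, $3, 9 ; 0/7/1/4
#3 beq  $3, $0, L1 ; 0/7/1/4 ; →fallthru
#4 ori   $3, $3, 4 ; 0/7/1/4
#5 slt  $3, $0, $1 ; 0/7/1/1
#6 beq  $1, $0, L10 ; 0/7/1/1 ; →fallthru
#7 ori   $2, $0, 8 ; 0/7/8/1
#8 and  $3, $3, $0 ; 0/7/8/0
#9 xori  $3, $0, 15 ; 0/7/8/15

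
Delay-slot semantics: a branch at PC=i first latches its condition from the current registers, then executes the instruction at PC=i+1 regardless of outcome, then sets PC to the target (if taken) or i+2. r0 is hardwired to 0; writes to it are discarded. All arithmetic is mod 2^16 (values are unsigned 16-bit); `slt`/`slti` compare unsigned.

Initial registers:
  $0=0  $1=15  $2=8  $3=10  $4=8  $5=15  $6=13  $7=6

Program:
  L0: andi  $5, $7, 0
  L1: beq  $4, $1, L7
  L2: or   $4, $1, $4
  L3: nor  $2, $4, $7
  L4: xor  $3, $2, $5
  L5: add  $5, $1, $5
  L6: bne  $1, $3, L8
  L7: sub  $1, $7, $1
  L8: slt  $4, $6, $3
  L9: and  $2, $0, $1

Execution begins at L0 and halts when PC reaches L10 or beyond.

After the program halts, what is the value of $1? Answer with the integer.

65527

[0] andi  $5, $7, 0  →  {$0:0, $1:15, $2:8, $3:10, $4:8, $5:0, $6:13, $7:6}
[1] beq  $4, $1, L7  →  {$0:0, $1:15, $2:8, $3:10, $4:8, $5:0, $6:13, $7:6}  ⟨branch fallthrough⟩
[2] or   $4, $1, $4  →  {$0:0, $1:15, $2:8, $3:10, $4:15, $5:0, $6:13, $7:6}
[3] nor  $2, $4, $7  →  {$0:0, $1:15, $2:65520, $3:10, $4:15, $5:0, $6:13, $7:6}
[4] xor  $3, $2, $5  →  {$0:0, $1:15, $2:65520, $3:65520, $4:15, $5:0, $6:13, $7:6}
[5] add  $5, $1, $5  →  {$0:0, $1:15, $2:65520, $3:65520, $4:15, $5:15, $6:13, $7:6}
[6] bne  $1, $3, L8  →  {$0:0, $1:15, $2:65520, $3:65520, $4:15, $5:15, $6:13, $7:6}  ⟨branch taken⟩
[7] sub  $1, $7, $1  →  {$0:0, $1:65527, $2:65520, $3:65520, $4:15, $5:15, $6:13, $7:6}
[8] slt  $4, $6, $3  →  {$0:0, $1:65527, $2:65520, $3:65520, $4:1, $5:15, $6:13, $7:6}
[9] and  $2, $0, $1  →  {$0:0, $1:65527, $2:0, $3:65520, $4:1, $5:15, $6:13, $7:6}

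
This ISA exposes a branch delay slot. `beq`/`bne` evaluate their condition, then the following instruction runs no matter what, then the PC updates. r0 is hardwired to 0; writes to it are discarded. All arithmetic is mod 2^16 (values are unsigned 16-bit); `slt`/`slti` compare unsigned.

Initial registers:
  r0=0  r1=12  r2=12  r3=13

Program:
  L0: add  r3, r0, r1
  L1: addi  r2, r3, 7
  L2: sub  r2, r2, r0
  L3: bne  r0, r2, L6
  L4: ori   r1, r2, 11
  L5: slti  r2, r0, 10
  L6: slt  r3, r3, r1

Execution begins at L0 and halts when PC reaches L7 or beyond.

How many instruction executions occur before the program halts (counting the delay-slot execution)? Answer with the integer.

6

PC=0  add  r3, r0, r1        | r0=0 r1=12 r2=12 r3=12
PC=1  addi  r2, r3, 7        | r0=0 r1=12 r2=19 r3=12
PC=2  sub  r2, r2, r0        | r0=0 r1=12 r2=19 r3=12
PC=3  bne  r0, r2, L6        | r0=0 r1=12 r2=19 r3=12  [TAKEN]
PC=4  ori   r1, r2, 11       | r0=0 r1=27 r2=19 r3=12
PC=6  slt  r3, r3, r1        | r0=0 r1=27 r2=19 r3=1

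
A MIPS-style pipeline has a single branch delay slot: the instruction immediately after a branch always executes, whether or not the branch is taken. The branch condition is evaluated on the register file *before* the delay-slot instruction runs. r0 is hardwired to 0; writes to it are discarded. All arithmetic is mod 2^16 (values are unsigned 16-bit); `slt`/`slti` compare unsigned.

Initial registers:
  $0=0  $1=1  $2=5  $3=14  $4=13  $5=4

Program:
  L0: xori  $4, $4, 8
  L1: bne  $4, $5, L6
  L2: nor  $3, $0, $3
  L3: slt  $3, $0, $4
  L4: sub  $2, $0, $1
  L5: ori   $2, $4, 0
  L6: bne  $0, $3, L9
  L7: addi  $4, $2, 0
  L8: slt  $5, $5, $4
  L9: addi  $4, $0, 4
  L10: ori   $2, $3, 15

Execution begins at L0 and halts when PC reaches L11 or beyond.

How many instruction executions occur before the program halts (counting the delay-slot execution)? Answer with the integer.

  step pc=0: xori  $4, $4, 8  regs=(0,1,5,14,5,4)
  step pc=1: bne  $4, $5, L6  cond=T  regs=(0,1,5,14,5,4)
  step pc=2: nor  $3, $0, $3  regs=(0,1,5,65521,5,4)
  step pc=6: bne  $0, $3, L9  cond=T  regs=(0,1,5,65521,5,4)
  step pc=7: addi  $4, $2, 0  regs=(0,1,5,65521,5,4)
  step pc=9: addi  $4, $0, 4  regs=(0,1,5,65521,4,4)
  step pc=10: ori   $2, $3, 15  regs=(0,1,65535,65521,4,4)

7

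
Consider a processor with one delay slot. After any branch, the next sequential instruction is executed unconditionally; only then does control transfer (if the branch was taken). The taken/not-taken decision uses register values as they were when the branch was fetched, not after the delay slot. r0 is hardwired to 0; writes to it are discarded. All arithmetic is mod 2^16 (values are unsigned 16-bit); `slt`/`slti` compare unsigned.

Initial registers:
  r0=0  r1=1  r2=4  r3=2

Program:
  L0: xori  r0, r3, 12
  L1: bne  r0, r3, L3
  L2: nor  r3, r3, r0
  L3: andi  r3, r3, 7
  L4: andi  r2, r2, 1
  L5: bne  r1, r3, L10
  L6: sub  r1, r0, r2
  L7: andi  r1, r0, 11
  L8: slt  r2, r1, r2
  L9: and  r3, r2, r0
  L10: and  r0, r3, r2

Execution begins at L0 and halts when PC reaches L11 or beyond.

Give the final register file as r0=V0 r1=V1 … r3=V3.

r0=0 r1=0 r2=0 r3=5

PC=0  xori  r0, r3, 12       | r0=0 r1=1 r2=4 r3=2
PC=1  bne  r0, r3, L3        | r0=0 r1=1 r2=4 r3=2  [TAKEN]
PC=2  nor  r3, r3, r0        | r0=0 r1=1 r2=4 r3=65533
PC=3  andi  r3, r3, 7        | r0=0 r1=1 r2=4 r3=5
PC=4  andi  r2, r2, 1        | r0=0 r1=1 r2=0 r3=5
PC=5  bne  r1, r3, L10       | r0=0 r1=1 r2=0 r3=5  [TAKEN]
PC=6  sub  r1, r0, r2        | r0=0 r1=0 r2=0 r3=5
PC=10 and  r0, r3, r2        | r0=0 r1=0 r2=0 r3=5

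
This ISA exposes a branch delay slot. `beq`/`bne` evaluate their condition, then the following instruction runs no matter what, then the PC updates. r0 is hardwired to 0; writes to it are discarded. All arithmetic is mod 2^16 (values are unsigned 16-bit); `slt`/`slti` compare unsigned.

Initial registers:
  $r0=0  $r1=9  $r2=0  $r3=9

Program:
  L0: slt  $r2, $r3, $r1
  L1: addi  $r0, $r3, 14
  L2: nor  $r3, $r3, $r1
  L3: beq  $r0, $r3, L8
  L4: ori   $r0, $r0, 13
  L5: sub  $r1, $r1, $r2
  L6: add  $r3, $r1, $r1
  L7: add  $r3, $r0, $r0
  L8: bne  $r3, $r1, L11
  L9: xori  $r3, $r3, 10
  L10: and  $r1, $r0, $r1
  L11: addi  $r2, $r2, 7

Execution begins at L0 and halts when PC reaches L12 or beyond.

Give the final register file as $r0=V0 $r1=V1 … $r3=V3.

$r0=0 $r1=9 $r2=7 $r3=10

PC=0  slt  $r2, $r3, $r1     | $r0=0 $r1=9 $r2=0 $r3=9
PC=1  addi  $r0, $r3, 14     | $r0=0 $r1=9 $r2=0 $r3=9
PC=2  nor  $r3, $r3, $r1     | $r0=0 $r1=9 $r2=0 $r3=65526
PC=3  beq  $r0, $r3, L8      | $r0=0 $r1=9 $r2=0 $r3=65526  [not taken]
PC=4  ori   $r0, $r0, 13     | $r0=0 $r1=9 $r2=0 $r3=65526
PC=5  sub  $r1, $r1, $r2     | $r0=0 $r1=9 $r2=0 $r3=65526
PC=6  add  $r3, $r1, $r1     | $r0=0 $r1=9 $r2=0 $r3=18
PC=7  add  $r3, $r0, $r0     | $r0=0 $r1=9 $r2=0 $r3=0
PC=8  bne  $r3, $r1, L11     | $r0=0 $r1=9 $r2=0 $r3=0  [TAKEN]
PC=9  xori  $r3, $r3, 10     | $r0=0 $r1=9 $r2=0 $r3=10
PC=11 addi  $r2, $r2, 7      | $r0=0 $r1=9 $r2=7 $r3=10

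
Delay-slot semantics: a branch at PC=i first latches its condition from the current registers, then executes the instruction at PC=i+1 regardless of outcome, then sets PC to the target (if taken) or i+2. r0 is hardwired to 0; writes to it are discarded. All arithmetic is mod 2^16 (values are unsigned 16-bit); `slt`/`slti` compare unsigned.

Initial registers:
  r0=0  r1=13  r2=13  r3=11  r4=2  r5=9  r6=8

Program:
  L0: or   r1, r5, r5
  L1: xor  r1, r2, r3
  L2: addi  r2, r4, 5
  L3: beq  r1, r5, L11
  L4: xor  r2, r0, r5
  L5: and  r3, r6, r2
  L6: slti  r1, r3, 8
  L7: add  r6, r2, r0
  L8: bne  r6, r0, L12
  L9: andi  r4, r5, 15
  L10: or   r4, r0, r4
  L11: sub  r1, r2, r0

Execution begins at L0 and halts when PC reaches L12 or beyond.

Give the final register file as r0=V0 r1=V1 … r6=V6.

r0=0 r1=0 r2=9 r3=8 r4=9 r5=9 r6=9

[0] or   r1, r5, r5  →  {r0:0, r1:9, r2:13, r3:11, r4:2, r5:9, r6:8}
[1] xor  r1, r2, r3  →  {r0:0, r1:6, r2:13, r3:11, r4:2, r5:9, r6:8}
[2] addi  r2, r4, 5  →  {r0:0, r1:6, r2:7, r3:11, r4:2, r5:9, r6:8}
[3] beq  r1, r5, L11  →  {r0:0, r1:6, r2:7, r3:11, r4:2, r5:9, r6:8}  ⟨branch fallthrough⟩
[4] xor  r2, r0, r5  →  {r0:0, r1:6, r2:9, r3:11, r4:2, r5:9, r6:8}
[5] and  r3, r6, r2  →  {r0:0, r1:6, r2:9, r3:8, r4:2, r5:9, r6:8}
[6] slti  r1, r3, 8  →  {r0:0, r1:0, r2:9, r3:8, r4:2, r5:9, r6:8}
[7] add  r6, r2, r0  →  {r0:0, r1:0, r2:9, r3:8, r4:2, r5:9, r6:9}
[8] bne  r6, r0, L12  →  {r0:0, r1:0, r2:9, r3:8, r4:2, r5:9, r6:9}  ⟨branch taken⟩
[9] andi  r4, r5, 15  →  {r0:0, r1:0, r2:9, r3:8, r4:9, r5:9, r6:9}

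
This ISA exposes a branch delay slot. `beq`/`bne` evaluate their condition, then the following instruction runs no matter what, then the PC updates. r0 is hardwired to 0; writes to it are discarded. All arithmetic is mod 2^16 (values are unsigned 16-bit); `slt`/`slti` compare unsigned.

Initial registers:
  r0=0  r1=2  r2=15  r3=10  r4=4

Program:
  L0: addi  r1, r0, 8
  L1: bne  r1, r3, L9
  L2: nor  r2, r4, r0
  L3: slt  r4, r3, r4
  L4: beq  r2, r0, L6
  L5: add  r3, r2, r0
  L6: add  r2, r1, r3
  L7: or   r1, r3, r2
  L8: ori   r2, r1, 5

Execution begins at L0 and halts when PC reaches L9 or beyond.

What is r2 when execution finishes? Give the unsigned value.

  step pc=0: addi  r1, r0, 8  regs=(0,8,15,10,4)
  step pc=1: bne  r1, r3, L9  cond=T  regs=(0,8,15,10,4)
  step pc=2: nor  r2, r4, r0  regs=(0,8,65531,10,4)

65531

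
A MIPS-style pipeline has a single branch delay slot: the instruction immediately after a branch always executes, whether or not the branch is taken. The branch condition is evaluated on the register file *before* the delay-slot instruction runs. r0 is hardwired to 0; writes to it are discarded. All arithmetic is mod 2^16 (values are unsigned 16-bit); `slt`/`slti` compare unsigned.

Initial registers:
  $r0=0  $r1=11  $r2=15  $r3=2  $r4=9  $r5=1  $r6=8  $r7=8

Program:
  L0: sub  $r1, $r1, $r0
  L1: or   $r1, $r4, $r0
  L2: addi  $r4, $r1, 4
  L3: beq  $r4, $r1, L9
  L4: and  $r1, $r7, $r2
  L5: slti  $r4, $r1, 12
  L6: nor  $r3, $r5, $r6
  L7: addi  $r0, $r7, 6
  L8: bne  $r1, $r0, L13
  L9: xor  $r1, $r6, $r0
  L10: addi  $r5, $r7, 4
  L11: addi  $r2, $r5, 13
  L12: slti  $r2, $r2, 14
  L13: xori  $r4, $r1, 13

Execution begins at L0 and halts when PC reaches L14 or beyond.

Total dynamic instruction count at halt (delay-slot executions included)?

11

PC=0  sub  $r1, $r1, $r0     | $r0=0 $r1=11 $r2=15 $r3=2 $r4=9 $r5=1 $r6=8 $r7=8
PC=1  or   $r1, $r4, $r0     | $r0=0 $r1=9 $r2=15 $r3=2 $r4=9 $r5=1 $r6=8 $r7=8
PC=2  addi  $r4, $r1, 4      | $r0=0 $r1=9 $r2=15 $r3=2 $r4=13 $r5=1 $r6=8 $r7=8
PC=3  beq  $r4, $r1, L9      | $r0=0 $r1=9 $r2=15 $r3=2 $r4=13 $r5=1 $r6=8 $r7=8  [not taken]
PC=4  and  $r1, $r7, $r2     | $r0=0 $r1=8 $r2=15 $r3=2 $r4=13 $r5=1 $r6=8 $r7=8
PC=5  slti  $r4, $r1, 12     | $r0=0 $r1=8 $r2=15 $r3=2 $r4=1 $r5=1 $r6=8 $r7=8
PC=6  nor  $r3, $r5, $r6     | $r0=0 $r1=8 $r2=15 $r3=65526 $r4=1 $r5=1 $r6=8 $r7=8
PC=7  addi  $r0, $r7, 6      | $r0=0 $r1=8 $r2=15 $r3=65526 $r4=1 $r5=1 $r6=8 $r7=8
PC=8  bne  $r1, $r0, L13     | $r0=0 $r1=8 $r2=15 $r3=65526 $r4=1 $r5=1 $r6=8 $r7=8  [TAKEN]
PC=9  xor  $r1, $r6, $r0     | $r0=0 $r1=8 $r2=15 $r3=65526 $r4=1 $r5=1 $r6=8 $r7=8
PC=13 xori  $r4, $r1, 13     | $r0=0 $r1=8 $r2=15 $r3=65526 $r4=5 $r5=1 $r6=8 $r7=8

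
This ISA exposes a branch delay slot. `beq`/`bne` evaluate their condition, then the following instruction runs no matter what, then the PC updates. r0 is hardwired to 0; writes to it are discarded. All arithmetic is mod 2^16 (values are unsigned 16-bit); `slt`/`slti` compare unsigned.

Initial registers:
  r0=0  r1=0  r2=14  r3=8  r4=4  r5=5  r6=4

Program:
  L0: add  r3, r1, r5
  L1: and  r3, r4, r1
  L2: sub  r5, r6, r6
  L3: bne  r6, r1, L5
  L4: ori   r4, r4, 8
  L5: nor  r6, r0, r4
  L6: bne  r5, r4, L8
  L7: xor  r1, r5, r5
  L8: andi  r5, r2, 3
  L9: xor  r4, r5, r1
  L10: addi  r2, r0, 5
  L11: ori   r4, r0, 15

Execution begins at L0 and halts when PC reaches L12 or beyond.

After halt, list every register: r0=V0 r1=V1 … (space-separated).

#0 add  r3, r1, r5 ; 0/0/14/5/4/5/4
#1 and  r3, r4, r1 ; 0/0/14/0/4/5/4
#2 sub  r5, r6, r6 ; 0/0/14/0/4/0/4
#3 bne  r6, r1, L5 ; 0/0/14/0/4/0/4 ; →target
#4 ori   r4, r4, 8 ; 0/0/14/0/12/0/4
#5 nor  r6, r0, r4 ; 0/0/14/0/12/0/65523
#6 bne  r5, r4, L8 ; 0/0/14/0/12/0/65523 ; →target
#7 xor  r1, r5, r5 ; 0/0/14/0/12/0/65523
#8 andi  r5, r2, 3 ; 0/0/14/0/12/2/65523
#9 xor  r4, r5, r1 ; 0/0/14/0/2/2/65523
#10 addi  r2, r0, 5 ; 0/0/5/0/2/2/65523
#11 ori   r4, r0, 15 ; 0/0/5/0/15/2/65523

r0=0 r1=0 r2=5 r3=0 r4=15 r5=2 r6=65523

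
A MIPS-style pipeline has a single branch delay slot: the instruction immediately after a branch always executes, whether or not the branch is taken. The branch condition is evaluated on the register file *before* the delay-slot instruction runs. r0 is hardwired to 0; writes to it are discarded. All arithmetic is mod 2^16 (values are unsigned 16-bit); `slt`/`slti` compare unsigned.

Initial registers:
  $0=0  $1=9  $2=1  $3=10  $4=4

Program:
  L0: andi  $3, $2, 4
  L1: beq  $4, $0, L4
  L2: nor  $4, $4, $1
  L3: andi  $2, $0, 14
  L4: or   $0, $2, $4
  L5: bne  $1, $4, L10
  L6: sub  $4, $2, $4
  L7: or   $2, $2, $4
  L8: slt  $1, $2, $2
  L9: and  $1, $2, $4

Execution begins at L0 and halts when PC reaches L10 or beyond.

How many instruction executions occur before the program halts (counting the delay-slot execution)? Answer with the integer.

PC=0  andi  $3, $2, 4        | $0=0 $1=9 $2=1 $3=0 $4=4
PC=1  beq  $4, $0, L4        | $0=0 $1=9 $2=1 $3=0 $4=4  [not taken]
PC=2  nor  $4, $4, $1        | $0=0 $1=9 $2=1 $3=0 $4=65522
PC=3  andi  $2, $0, 14       | $0=0 $1=9 $2=0 $3=0 $4=65522
PC=4  or   $0, $2, $4        | $0=0 $1=9 $2=0 $3=0 $4=65522
PC=5  bne  $1, $4, L10       | $0=0 $1=9 $2=0 $3=0 $4=65522  [TAKEN]
PC=6  sub  $4, $2, $4        | $0=0 $1=9 $2=0 $3=0 $4=14

7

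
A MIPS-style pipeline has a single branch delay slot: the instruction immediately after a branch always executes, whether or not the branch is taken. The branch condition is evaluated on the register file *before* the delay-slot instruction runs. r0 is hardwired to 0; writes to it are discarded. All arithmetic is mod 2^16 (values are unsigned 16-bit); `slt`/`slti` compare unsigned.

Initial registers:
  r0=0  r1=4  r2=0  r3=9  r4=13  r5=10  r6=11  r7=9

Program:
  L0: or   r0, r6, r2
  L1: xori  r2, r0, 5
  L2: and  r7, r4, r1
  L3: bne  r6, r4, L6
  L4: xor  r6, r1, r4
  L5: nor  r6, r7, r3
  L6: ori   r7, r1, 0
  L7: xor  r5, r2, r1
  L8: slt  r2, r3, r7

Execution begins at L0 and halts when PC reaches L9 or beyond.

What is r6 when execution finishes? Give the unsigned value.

#0 or   r0, r6, r2 ; 0/4/0/9/13/10/11/9
#1 xori  r2, r0, 5 ; 0/4/5/9/13/10/11/9
#2 and  r7, r4, r1 ; 0/4/5/9/13/10/11/4
#3 bne  r6, r4, L6 ; 0/4/5/9/13/10/11/4 ; →target
#4 xor  r6, r1, r4 ; 0/4/5/9/13/10/9/4
#6 ori   r7, r1, 0 ; 0/4/5/9/13/10/9/4
#7 xor  r5, r2, r1 ; 0/4/5/9/13/1/9/4
#8 slt  r2, r3, r7 ; 0/4/0/9/13/1/9/4

9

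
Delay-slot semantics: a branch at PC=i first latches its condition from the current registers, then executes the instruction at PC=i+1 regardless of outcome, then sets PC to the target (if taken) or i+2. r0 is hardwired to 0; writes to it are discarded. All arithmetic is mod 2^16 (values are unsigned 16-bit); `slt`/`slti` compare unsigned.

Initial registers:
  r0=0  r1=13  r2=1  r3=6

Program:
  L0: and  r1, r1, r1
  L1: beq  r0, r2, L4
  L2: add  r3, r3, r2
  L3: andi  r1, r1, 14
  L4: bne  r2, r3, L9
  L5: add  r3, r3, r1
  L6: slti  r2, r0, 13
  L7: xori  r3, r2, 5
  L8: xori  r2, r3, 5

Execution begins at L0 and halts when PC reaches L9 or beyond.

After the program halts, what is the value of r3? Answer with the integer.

[0] and  r1, r1, r1  →  {r0:0, r1:13, r2:1, r3:6}
[1] beq  r0, r2, L4  →  {r0:0, r1:13, r2:1, r3:6}  ⟨branch fallthrough⟩
[2] add  r3, r3, r2  →  {r0:0, r1:13, r2:1, r3:7}
[3] andi  r1, r1, 14  →  {r0:0, r1:12, r2:1, r3:7}
[4] bne  r2, r3, L9  →  {r0:0, r1:12, r2:1, r3:7}  ⟨branch taken⟩
[5] add  r3, r3, r1  →  {r0:0, r1:12, r2:1, r3:19}

19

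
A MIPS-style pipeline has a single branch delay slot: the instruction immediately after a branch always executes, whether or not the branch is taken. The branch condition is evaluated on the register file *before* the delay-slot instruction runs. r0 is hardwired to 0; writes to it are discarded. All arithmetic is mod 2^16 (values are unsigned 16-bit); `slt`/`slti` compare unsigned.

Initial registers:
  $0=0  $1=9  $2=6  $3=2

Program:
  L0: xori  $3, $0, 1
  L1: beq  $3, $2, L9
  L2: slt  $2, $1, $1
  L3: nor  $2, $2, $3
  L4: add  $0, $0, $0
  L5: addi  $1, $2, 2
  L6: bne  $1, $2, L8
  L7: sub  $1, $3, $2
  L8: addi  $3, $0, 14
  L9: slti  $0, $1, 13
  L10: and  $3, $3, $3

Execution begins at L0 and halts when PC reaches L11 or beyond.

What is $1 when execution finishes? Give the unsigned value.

[0] xori  $3, $0, 1  →  {$0:0, $1:9, $2:6, $3:1}
[1] beq  $3, $2, L9  →  {$0:0, $1:9, $2:6, $3:1}  ⟨branch fallthrough⟩
[2] slt  $2, $1, $1  →  {$0:0, $1:9, $2:0, $3:1}
[3] nor  $2, $2, $3  →  {$0:0, $1:9, $2:65534, $3:1}
[4] add  $0, $0, $0  →  {$0:0, $1:9, $2:65534, $3:1}
[5] addi  $1, $2, 2  →  {$0:0, $1:0, $2:65534, $3:1}
[6] bne  $1, $2, L8  →  {$0:0, $1:0, $2:65534, $3:1}  ⟨branch taken⟩
[7] sub  $1, $3, $2  →  {$0:0, $1:3, $2:65534, $3:1}
[8] addi  $3, $0, 14  →  {$0:0, $1:3, $2:65534, $3:14}
[9] slti  $0, $1, 13  →  {$0:0, $1:3, $2:65534, $3:14}
[10] and  $3, $3, $3  →  {$0:0, $1:3, $2:65534, $3:14}

3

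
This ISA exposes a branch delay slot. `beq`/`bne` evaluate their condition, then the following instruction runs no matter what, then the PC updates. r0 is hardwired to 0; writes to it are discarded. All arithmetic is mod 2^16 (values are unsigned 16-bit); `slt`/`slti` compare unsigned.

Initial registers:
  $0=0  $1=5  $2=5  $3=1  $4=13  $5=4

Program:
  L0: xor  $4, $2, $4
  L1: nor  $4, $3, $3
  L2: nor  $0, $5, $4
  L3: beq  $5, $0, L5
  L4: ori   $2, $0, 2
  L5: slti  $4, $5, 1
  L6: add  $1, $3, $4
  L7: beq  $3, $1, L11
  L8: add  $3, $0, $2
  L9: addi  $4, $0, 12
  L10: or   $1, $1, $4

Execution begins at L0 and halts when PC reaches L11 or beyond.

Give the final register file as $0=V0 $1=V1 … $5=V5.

$0=0 $1=1 $2=2 $3=2 $4=0 $5=4

  step pc=0: xor  $4, $2, $4  regs=(0,5,5,1,8,4)
  step pc=1: nor  $4, $3, $3  regs=(0,5,5,1,65534,4)
  step pc=2: nor  $0, $5, $4  regs=(0,5,5,1,65534,4)
  step pc=3: beq  $5, $0, L5  cond=F  regs=(0,5,5,1,65534,4)
  step pc=4: ori   $2, $0, 2  regs=(0,5,2,1,65534,4)
  step pc=5: slti  $4, $5, 1  regs=(0,5,2,1,0,4)
  step pc=6: add  $1, $3, $4  regs=(0,1,2,1,0,4)
  step pc=7: beq  $3, $1, L11  cond=T  regs=(0,1,2,1,0,4)
  step pc=8: add  $3, $0, $2  regs=(0,1,2,2,0,4)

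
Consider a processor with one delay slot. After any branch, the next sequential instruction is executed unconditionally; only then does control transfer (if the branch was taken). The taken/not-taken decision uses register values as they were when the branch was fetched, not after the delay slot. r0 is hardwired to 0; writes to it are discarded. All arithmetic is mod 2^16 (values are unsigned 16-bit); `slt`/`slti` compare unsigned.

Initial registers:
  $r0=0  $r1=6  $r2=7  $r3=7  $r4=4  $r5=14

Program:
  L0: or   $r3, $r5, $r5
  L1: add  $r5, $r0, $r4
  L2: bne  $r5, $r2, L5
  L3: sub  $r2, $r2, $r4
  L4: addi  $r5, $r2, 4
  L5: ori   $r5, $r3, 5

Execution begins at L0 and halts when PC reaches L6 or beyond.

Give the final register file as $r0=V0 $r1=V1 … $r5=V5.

  step pc=0: or   $r3, $r5, $r5  regs=(0,6,7,14,4,14)
  step pc=1: add  $r5, $r0, $r4  regs=(0,6,7,14,4,4)
  step pc=2: bne  $r5, $r2, L5  cond=T  regs=(0,6,7,14,4,4)
  step pc=3: sub  $r2, $r2, $r4  regs=(0,6,3,14,4,4)
  step pc=5: ori   $r5, $r3, 5  regs=(0,6,3,14,4,15)

$r0=0 $r1=6 $r2=3 $r3=14 $r4=4 $r5=15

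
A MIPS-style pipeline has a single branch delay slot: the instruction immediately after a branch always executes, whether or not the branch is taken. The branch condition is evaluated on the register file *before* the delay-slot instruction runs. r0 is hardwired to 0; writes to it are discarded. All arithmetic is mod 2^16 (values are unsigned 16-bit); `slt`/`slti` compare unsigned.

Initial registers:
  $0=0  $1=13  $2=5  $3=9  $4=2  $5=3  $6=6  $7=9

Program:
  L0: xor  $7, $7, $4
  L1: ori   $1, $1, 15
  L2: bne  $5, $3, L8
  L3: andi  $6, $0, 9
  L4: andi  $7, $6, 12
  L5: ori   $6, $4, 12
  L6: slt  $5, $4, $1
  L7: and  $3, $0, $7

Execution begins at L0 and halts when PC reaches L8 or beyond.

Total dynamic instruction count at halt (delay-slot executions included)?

4

[0] xor  $7, $7, $4  →  {$0:0, $1:13, $2:5, $3:9, $4:2, $5:3, $6:6, $7:11}
[1] ori   $1, $1, 15  →  {$0:0, $1:15, $2:5, $3:9, $4:2, $5:3, $6:6, $7:11}
[2] bne  $5, $3, L8  →  {$0:0, $1:15, $2:5, $3:9, $4:2, $5:3, $6:6, $7:11}  ⟨branch taken⟩
[3] andi  $6, $0, 9  →  {$0:0, $1:15, $2:5, $3:9, $4:2, $5:3, $6:0, $7:11}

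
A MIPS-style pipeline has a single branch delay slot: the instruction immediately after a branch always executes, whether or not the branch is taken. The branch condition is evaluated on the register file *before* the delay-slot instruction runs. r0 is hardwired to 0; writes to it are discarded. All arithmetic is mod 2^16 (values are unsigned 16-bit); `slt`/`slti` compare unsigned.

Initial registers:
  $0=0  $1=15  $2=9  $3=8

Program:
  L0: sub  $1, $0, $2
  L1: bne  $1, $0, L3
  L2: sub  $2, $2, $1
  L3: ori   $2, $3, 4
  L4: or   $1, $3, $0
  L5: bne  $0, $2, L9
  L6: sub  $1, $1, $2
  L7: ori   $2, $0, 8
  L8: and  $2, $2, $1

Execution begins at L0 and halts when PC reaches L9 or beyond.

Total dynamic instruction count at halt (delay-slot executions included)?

7

[0] sub  $1, $0, $2  →  {$0:0, $1:65527, $2:9, $3:8}
[1] bne  $1, $0, L3  →  {$0:0, $1:65527, $2:9, $3:8}  ⟨branch taken⟩
[2] sub  $2, $2, $1  →  {$0:0, $1:65527, $2:18, $3:8}
[3] ori   $2, $3, 4  →  {$0:0, $1:65527, $2:12, $3:8}
[4] or   $1, $3, $0  →  {$0:0, $1:8, $2:12, $3:8}
[5] bne  $0, $2, L9  →  {$0:0, $1:8, $2:12, $3:8}  ⟨branch taken⟩
[6] sub  $1, $1, $2  →  {$0:0, $1:65532, $2:12, $3:8}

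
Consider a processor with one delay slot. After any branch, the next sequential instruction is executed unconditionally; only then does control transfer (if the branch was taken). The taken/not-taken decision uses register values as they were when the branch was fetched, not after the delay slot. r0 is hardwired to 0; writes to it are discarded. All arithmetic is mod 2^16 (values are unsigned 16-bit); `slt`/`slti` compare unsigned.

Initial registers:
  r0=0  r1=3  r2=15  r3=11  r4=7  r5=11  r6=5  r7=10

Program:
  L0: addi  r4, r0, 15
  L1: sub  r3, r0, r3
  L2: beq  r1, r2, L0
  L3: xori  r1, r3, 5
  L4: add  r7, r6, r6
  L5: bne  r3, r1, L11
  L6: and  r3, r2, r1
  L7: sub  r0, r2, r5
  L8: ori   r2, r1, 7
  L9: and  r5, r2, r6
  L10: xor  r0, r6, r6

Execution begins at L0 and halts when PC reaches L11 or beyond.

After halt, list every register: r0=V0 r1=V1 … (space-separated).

r0=0 r1=65520 r2=15 r3=0 r4=15 r5=11 r6=5 r7=10

[0] addi  r4, r0, 15  →  {r0:0, r1:3, r2:15, r3:11, r4:15, r5:11, r6:5, r7:10}
[1] sub  r3, r0, r3  →  {r0:0, r1:3, r2:15, r3:65525, r4:15, r5:11, r6:5, r7:10}
[2] beq  r1, r2, L0  →  {r0:0, r1:3, r2:15, r3:65525, r4:15, r5:11, r6:5, r7:10}  ⟨branch fallthrough⟩
[3] xori  r1, r3, 5  →  {r0:0, r1:65520, r2:15, r3:65525, r4:15, r5:11, r6:5, r7:10}
[4] add  r7, r6, r6  →  {r0:0, r1:65520, r2:15, r3:65525, r4:15, r5:11, r6:5, r7:10}
[5] bne  r3, r1, L11  →  {r0:0, r1:65520, r2:15, r3:65525, r4:15, r5:11, r6:5, r7:10}  ⟨branch taken⟩
[6] and  r3, r2, r1  →  {r0:0, r1:65520, r2:15, r3:0, r4:15, r5:11, r6:5, r7:10}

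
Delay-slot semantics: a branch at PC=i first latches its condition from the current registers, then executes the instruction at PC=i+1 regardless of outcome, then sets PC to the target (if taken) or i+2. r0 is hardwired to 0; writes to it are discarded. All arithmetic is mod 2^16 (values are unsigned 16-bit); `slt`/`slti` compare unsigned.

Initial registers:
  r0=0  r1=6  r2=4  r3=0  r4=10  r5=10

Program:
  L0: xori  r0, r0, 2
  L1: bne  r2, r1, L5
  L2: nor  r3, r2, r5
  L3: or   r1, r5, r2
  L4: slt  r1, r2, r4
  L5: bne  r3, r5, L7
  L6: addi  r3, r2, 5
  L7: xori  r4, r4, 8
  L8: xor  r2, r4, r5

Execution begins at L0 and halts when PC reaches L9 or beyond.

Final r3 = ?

9

PC=0  xori  r0, r0, 2        | r0=0 r1=6 r2=4 r3=0 r4=10 r5=10
PC=1  bne  r2, r1, L5        | r0=0 r1=6 r2=4 r3=0 r4=10 r5=10  [TAKEN]
PC=2  nor  r3, r2, r5        | r0=0 r1=6 r2=4 r3=65521 r4=10 r5=10
PC=5  bne  r3, r5, L7        | r0=0 r1=6 r2=4 r3=65521 r4=10 r5=10  [TAKEN]
PC=6  addi  r3, r2, 5        | r0=0 r1=6 r2=4 r3=9 r4=10 r5=10
PC=7  xori  r4, r4, 8        | r0=0 r1=6 r2=4 r3=9 r4=2 r5=10
PC=8  xor  r2, r4, r5        | r0=0 r1=6 r2=8 r3=9 r4=2 r5=10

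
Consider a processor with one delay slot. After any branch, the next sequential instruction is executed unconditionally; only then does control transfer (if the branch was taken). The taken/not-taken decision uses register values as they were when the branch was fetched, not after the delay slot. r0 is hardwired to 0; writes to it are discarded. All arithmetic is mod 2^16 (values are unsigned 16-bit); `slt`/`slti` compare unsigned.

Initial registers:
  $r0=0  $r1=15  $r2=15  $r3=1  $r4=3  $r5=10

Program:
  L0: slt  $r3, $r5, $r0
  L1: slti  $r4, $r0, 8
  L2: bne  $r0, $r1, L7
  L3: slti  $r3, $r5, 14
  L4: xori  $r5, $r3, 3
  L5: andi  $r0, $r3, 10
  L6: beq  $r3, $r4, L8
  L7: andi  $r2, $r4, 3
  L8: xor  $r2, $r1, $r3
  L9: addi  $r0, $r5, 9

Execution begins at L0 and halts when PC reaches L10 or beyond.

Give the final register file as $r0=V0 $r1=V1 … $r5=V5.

$r0=0 $r1=15 $r2=14 $r3=1 $r4=1 $r5=10

[0] slt  $r3, $r5, $r0  →  {$r0:0, $r1:15, $r2:15, $r3:0, $r4:3, $r5:10}
[1] slti  $r4, $r0, 8  →  {$r0:0, $r1:15, $r2:15, $r3:0, $r4:1, $r5:10}
[2] bne  $r0, $r1, L7  →  {$r0:0, $r1:15, $r2:15, $r3:0, $r4:1, $r5:10}  ⟨branch taken⟩
[3] slti  $r3, $r5, 14  →  {$r0:0, $r1:15, $r2:15, $r3:1, $r4:1, $r5:10}
[7] andi  $r2, $r4, 3  →  {$r0:0, $r1:15, $r2:1, $r3:1, $r4:1, $r5:10}
[8] xor  $r2, $r1, $r3  →  {$r0:0, $r1:15, $r2:14, $r3:1, $r4:1, $r5:10}
[9] addi  $r0, $r5, 9  →  {$r0:0, $r1:15, $r2:14, $r3:1, $r4:1, $r5:10}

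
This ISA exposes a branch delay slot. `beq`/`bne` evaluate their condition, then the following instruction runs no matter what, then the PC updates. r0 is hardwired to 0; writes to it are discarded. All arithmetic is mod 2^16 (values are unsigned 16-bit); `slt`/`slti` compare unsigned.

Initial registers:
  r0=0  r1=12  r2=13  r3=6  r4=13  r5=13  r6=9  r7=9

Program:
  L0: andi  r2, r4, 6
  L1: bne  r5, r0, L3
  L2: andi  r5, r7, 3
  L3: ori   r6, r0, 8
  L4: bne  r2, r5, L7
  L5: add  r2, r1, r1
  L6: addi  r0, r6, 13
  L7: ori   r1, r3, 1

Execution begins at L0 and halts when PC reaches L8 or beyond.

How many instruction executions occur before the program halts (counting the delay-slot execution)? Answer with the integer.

PC=0  andi  r2, r4, 6        | r0=0 r1=12 r2=4 r3=6 r4=13 r5=13 r6=9 r7=9
PC=1  bne  r5, r0, L3        | r0=0 r1=12 r2=4 r3=6 r4=13 r5=13 r6=9 r7=9  [TAKEN]
PC=2  andi  r5, r7, 3        | r0=0 r1=12 r2=4 r3=6 r4=13 r5=1 r6=9 r7=9
PC=3  ori   r6, r0, 8        | r0=0 r1=12 r2=4 r3=6 r4=13 r5=1 r6=8 r7=9
PC=4  bne  r2, r5, L7        | r0=0 r1=12 r2=4 r3=6 r4=13 r5=1 r6=8 r7=9  [TAKEN]
PC=5  add  r2, r1, r1        | r0=0 r1=12 r2=24 r3=6 r4=13 r5=1 r6=8 r7=9
PC=7  ori   r1, r3, 1        | r0=0 r1=7 r2=24 r3=6 r4=13 r5=1 r6=8 r7=9

7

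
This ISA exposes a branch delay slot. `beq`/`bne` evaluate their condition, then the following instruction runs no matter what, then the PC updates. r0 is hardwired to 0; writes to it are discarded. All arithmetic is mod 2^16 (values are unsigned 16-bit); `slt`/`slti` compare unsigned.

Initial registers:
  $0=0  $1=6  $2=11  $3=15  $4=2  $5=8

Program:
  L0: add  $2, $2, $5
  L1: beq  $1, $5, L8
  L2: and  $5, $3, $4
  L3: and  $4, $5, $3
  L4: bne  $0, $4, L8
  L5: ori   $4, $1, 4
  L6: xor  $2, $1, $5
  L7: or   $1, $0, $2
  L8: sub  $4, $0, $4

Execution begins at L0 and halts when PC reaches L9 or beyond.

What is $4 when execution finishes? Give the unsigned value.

#0 add  $2, $2, $5 ; 0/6/19/15/2/8
#1 beq  $1, $5, L8 ; 0/6/19/15/2/8 ; →fallthru
#2 and  $5, $3, $4 ; 0/6/19/15/2/2
#3 and  $4, $5, $3 ; 0/6/19/15/2/2
#4 bne  $0, $4, L8 ; 0/6/19/15/2/2 ; →target
#5 ori   $4, $1, 4 ; 0/6/19/15/6/2
#8 sub  $4, $0, $4 ; 0/6/19/15/65530/2

65530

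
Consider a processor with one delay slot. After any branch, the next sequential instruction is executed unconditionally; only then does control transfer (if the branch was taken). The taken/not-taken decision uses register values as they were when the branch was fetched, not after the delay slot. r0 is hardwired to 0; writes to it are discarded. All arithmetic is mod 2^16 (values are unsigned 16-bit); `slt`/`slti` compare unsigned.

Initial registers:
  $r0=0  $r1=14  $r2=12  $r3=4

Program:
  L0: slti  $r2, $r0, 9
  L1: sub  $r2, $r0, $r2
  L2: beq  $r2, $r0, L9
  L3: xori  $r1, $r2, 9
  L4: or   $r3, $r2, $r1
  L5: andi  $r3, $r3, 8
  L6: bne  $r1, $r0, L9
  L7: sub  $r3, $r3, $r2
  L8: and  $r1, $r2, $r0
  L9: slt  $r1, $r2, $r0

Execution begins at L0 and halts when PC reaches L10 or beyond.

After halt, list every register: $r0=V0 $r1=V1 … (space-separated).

  step pc=0: slti  $r2, $r0, 9  regs=(0,14,1,4)
  step pc=1: sub  $r2, $r0, $r2  regs=(0,14,65535,4)
  step pc=2: beq  $r2, $r0, L9  cond=F  regs=(0,14,65535,4)
  step pc=3: xori  $r1, $r2, 9  regs=(0,65526,65535,4)
  step pc=4: or   $r3, $r2, $r1  regs=(0,65526,65535,65535)
  step pc=5: andi  $r3, $r3, 8  regs=(0,65526,65535,8)
  step pc=6: bne  $r1, $r0, L9  cond=T  regs=(0,65526,65535,8)
  step pc=7: sub  $r3, $r3, $r2  regs=(0,65526,65535,9)
  step pc=9: slt  $r1, $r2, $r0  regs=(0,0,65535,9)

$r0=0 $r1=0 $r2=65535 $r3=9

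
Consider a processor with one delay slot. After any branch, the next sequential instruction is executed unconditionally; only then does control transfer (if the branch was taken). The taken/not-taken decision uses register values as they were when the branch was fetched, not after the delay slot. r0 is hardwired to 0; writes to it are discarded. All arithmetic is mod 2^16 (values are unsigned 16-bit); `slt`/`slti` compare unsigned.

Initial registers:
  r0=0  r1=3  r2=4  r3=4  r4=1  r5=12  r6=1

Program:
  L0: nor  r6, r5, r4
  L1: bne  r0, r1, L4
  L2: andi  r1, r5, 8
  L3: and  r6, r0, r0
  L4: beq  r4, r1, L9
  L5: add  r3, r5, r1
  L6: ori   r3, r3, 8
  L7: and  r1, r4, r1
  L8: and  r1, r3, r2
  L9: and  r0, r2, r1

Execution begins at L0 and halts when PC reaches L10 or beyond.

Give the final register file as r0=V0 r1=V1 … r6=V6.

[0] nor  r6, r5, r4  →  {r0:0, r1:3, r2:4, r3:4, r4:1, r5:12, r6:65522}
[1] bne  r0, r1, L4  →  {r0:0, r1:3, r2:4, r3:4, r4:1, r5:12, r6:65522}  ⟨branch taken⟩
[2] andi  r1, r5, 8  →  {r0:0, r1:8, r2:4, r3:4, r4:1, r5:12, r6:65522}
[4] beq  r4, r1, L9  →  {r0:0, r1:8, r2:4, r3:4, r4:1, r5:12, r6:65522}  ⟨branch fallthrough⟩
[5] add  r3, r5, r1  →  {r0:0, r1:8, r2:4, r3:20, r4:1, r5:12, r6:65522}
[6] ori   r3, r3, 8  →  {r0:0, r1:8, r2:4, r3:28, r4:1, r5:12, r6:65522}
[7] and  r1, r4, r1  →  {r0:0, r1:0, r2:4, r3:28, r4:1, r5:12, r6:65522}
[8] and  r1, r3, r2  →  {r0:0, r1:4, r2:4, r3:28, r4:1, r5:12, r6:65522}
[9] and  r0, r2, r1  →  {r0:0, r1:4, r2:4, r3:28, r4:1, r5:12, r6:65522}

r0=0 r1=4 r2=4 r3=28 r4=1 r5=12 r6=65522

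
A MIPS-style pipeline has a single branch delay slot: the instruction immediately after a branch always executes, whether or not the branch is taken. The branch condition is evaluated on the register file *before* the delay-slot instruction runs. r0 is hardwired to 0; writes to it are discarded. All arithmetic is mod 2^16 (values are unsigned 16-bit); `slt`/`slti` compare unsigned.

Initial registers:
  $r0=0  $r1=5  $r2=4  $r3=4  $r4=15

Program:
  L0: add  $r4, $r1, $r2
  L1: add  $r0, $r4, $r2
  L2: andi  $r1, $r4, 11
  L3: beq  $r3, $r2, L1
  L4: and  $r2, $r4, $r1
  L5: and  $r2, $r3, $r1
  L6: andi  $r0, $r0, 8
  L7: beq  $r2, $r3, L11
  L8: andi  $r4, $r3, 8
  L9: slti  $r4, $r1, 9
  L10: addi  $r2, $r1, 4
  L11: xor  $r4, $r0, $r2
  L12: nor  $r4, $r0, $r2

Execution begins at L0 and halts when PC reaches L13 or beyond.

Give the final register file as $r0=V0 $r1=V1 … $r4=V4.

$r0=0 $r1=9 $r2=13 $r3=4 $r4=65522

#0 add  $r4, $r1, $r2 ; 0/5/4/4/9
#1 add  $r0, $r4, $r2 ; 0/5/4/4/9
#2 andi  $r1, $r4, 11 ; 0/9/4/4/9
#3 beq  $r3, $r2, L1 ; 0/9/4/4/9 ; →target
#4 and  $r2, $r4, $r1 ; 0/9/9/4/9
#1 add  $r0, $r4, $r2 ; 0/9/9/4/9
#2 andi  $r1, $r4, 11 ; 0/9/9/4/9
#3 beq  $r3, $r2, L1 ; 0/9/9/4/9 ; →fallthru
#4 and  $r2, $r4, $r1 ; 0/9/9/4/9
#5 and  $r2, $r3, $r1 ; 0/9/0/4/9
#6 andi  $r0, $r0, 8 ; 0/9/0/4/9
#7 beq  $r2, $r3, L11 ; 0/9/0/4/9 ; →fallthru
#8 andi  $r4, $r3, 8 ; 0/9/0/4/0
#9 slti  $r4, $r1, 9 ; 0/9/0/4/0
#10 addi  $r2, $r1, 4 ; 0/9/13/4/0
#11 xor  $r4, $r0, $r2 ; 0/9/13/4/13
#12 nor  $r4, $r0, $r2 ; 0/9/13/4/65522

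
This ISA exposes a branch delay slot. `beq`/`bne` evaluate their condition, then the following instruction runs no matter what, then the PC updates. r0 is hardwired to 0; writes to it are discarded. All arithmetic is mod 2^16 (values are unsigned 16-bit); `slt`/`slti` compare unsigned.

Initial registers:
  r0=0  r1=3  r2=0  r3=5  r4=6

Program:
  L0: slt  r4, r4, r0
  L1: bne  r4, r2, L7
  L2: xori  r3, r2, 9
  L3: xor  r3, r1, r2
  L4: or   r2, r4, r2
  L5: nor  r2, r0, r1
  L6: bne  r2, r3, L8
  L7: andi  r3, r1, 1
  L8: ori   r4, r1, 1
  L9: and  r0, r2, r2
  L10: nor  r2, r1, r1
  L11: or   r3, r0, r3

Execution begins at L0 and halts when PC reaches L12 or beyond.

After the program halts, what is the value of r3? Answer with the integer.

1

#0 slt  r4, r4, r0 ; 0/3/0/5/0
#1 bne  r4, r2, L7 ; 0/3/0/5/0 ; →fallthru
#2 xori  r3, r2, 9 ; 0/3/0/9/0
#3 xor  r3, r1, r2 ; 0/3/0/3/0
#4 or   r2, r4, r2 ; 0/3/0/3/0
#5 nor  r2, r0, r1 ; 0/3/65532/3/0
#6 bne  r2, r3, L8 ; 0/3/65532/3/0 ; →target
#7 andi  r3, r1, 1 ; 0/3/65532/1/0
#8 ori   r4, r1, 1 ; 0/3/65532/1/3
#9 and  r0, r2, r2 ; 0/3/65532/1/3
#10 nor  r2, r1, r1 ; 0/3/65532/1/3
#11 or   r3, r0, r3 ; 0/3/65532/1/3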